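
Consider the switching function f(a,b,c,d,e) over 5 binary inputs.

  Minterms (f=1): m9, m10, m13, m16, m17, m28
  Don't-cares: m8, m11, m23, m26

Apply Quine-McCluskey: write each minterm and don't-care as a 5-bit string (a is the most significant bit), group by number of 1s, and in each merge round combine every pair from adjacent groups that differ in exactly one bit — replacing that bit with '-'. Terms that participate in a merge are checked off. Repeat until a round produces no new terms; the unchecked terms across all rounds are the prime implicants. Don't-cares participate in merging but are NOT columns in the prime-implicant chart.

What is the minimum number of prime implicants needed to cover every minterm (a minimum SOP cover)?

4

size-2^0 implicants → 01000(✓)  01001(✓)  01010(✓)  01011(✓)  01101(✓)  10000(✓)  10001(✓)  10111  11010(✓)  11100
size-2^1 implicants → -1010  01-01  010-0(✓)  010-1(✓)  0100-(✓)  0101-(✓)  1000-
size-2^2 implicants → 010--
Unchecked terms (primes): -1010, 01-01, 010--, 1000-, 10111, 11100
Minterm coverage:
  m9 ⊆ 01-01,010--
  m10 ⊆ -1010,010--
  m13 ⊆ 01-01 [E]
  m16 ⊆ 1000- [E]
  m17 ⊆ 1000- [E]
  m28 ⊆ 11100 [E]
E = {01-01, 1000-, 11100}
Petrick residual → -1010
Cover = bc'de' + a'bd'e + ab'c'd' + abcd'e'  |cover|=4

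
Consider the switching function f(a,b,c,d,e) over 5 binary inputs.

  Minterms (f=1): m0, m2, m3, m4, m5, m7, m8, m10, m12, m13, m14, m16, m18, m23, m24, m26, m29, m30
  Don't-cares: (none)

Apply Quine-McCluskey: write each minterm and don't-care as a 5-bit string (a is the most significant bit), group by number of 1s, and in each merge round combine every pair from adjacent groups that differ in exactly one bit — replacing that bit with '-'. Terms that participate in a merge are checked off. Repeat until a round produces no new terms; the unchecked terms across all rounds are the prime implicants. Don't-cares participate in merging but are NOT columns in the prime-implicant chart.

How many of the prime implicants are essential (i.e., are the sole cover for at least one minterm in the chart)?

[col 0] 00000*, 00010*, 00011*, 00100*, 00101*, 00111*, 01000*, 01010*, 01100*, 01101*, 01110*, 10000*, 10010*, 10111*, 11000*, 11010*, 11101*, 11110*
[col 1] -0000*, -0010*, -0111, -1000*, -1010*, -1101, -1110*, 0-000*, 0-010*, 0-100*, 0-101*, 00-00*, 00-11, 000-0*, 0001-, 001-1, 0010-*, 01-00*, 01-10*, 010-0*, 011-0*, 0110-*, 1-000*, 1-010*, 100-0*, 11-10*, 110-0*
[col 2] --000*, --010*, -00-0*, -1-10, -10-0*, 0--00, 0-0-0*, 0-10-, 01--0, 1-0-0*
[col 3] --0-0
Prime implicants: --0-0, -0111, -1-10, -1101, 0--00, 0-10-, 00-11, 0001-, 001-1, 01--0
PI chart (minterm → PIs covering it):
  0 | --0-0,0--00
  2 | --0-0,0001-
  3 | 00-11,0001-
  4 | 0--00,0-10-
  5 | 0-10-,001-1
  7 | -0111,00-11,001-1
  8 | --0-0,0--00,01--0
  10 | --0-0,-1-10,01--0
  12 | 0--00,0-10-,01--0
  13 | -1101,0-10-
  14 | -1-10,01--0
  16 | --0-0  (sole → essential)
  18 | --0-0  (sole → essential)
  23 | -0111  (sole → essential)
  24 | --0-0  (sole → essential)
  26 | --0-0,-1-10
  29 | -1101  (sole → essential)
  30 | -1-10  (sole → essential)
Essential prime implicants: --0-0, -0111, -1-10, -1101

4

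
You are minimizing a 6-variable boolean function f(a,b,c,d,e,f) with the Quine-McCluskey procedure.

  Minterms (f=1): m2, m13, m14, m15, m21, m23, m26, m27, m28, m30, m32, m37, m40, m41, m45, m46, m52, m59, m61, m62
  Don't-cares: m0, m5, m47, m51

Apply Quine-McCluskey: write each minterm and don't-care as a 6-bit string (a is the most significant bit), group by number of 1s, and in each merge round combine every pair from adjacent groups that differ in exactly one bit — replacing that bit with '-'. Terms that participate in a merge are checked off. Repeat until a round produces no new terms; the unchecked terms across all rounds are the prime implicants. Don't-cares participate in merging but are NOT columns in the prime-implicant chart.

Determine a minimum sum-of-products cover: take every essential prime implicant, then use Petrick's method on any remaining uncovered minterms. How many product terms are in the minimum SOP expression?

size-2^0 implicants → 000000(✓)  000010(✓)  000101(✓)  001101(✓)  001110(✓)  001111(✓)  010101(✓)  010111(✓)  011010(✓)  011011(✓)  011100(✓)  011110(✓)  100000(✓)  100101(✓)  101000(✓)  101001(✓)  101101(✓)  101110(✓)  101111(✓)  110011(✓)  110100  111011(✓)  111101(✓)  111110(✓)
size-2^1 implicants → -00000  -00101(✓)  -01101(✓)  -01110(✓)  -01111(✓)  -11011  -11110(✓)  0-0101  0-1110(✓)  00-101(✓)  0000-0  0011-1(✓)  00111-(✓)  0101-1  011-10  01101-  0111-0  1-1101  1-1110(✓)  10-000  10-101(✓)  101-01  10100-  1011-1(✓)  10111-(✓)  11-011
size-2^2 implicants → --1110  -0-101  -011-1  -0111-
Unchecked terms (primes): --1110, -0-101, -00000, -011-1, -0111-, -11011, 0-0101, 0000-0, 0101-1, 011-10, 01101-, 0111-0, 1-1101, 10-000, 101-01, 10100-, 11-011, 110100
Minterm coverage:
  m2 ⊆ 0000-0 [E]
  m13 ⊆ -0-101,-011-1
  m14 ⊆ --1110,-0111-
  m15 ⊆ -011-1,-0111-
  m21 ⊆ 0-0101,0101-1
  m23 ⊆ 0101-1 [E]
  m26 ⊆ 011-10,01101-
  m27 ⊆ -11011,01101-
  m28 ⊆ 0111-0 [E]
  m30 ⊆ --1110,011-10,0111-0
  m32 ⊆ -00000,10-000
  m37 ⊆ -0-101 [E]
  m40 ⊆ 10-000,10100-
  m41 ⊆ 101-01,10100-
  m45 ⊆ -0-101,-011-1,1-1101,101-01
  m46 ⊆ --1110,-0111-
  m52 ⊆ 110100 [E]
  m59 ⊆ -11011,11-011
  m61 ⊆ 1-1101 [E]
  m62 ⊆ --1110 [E]
E = {--1110, -0-101, 0000-0, 0101-1, 0111-0, 1-1101, 110100}
Petrick residual → -00000, -011-1, -11011, 011-10, 10100-
Cover = cdef' + b'de'f + b'c'd'e'f' + b'cdf + bcd'ef + a'b'c'd'f' + a'bc'df + a'bcef' + a'bcdf' + acde'f + ab'cd'e' + abc'de'f'  |cover|=12

12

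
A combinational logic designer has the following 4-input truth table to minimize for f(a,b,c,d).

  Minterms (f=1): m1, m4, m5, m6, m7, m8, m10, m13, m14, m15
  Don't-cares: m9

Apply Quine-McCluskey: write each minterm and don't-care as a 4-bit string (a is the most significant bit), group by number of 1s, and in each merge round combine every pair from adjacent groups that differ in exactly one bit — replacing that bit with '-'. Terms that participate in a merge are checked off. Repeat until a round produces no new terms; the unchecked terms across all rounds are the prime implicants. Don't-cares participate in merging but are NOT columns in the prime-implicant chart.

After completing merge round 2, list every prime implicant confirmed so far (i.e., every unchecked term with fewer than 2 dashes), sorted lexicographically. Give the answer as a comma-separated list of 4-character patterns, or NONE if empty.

size-2^0 implicants → 0001(✓)  0100(✓)  0101(✓)  0110(✓)  0111(✓)  1000(✓)  1001(✓)  1010(✓)  1101(✓)  1110(✓)  1111(✓)
size-2^1 implicants → -001(✓)  -101(✓)  -110(✓)  -111(✓)  0-01(✓)  01-0(✓)  01-1(✓)  010-(✓)  011-(✓)  1-01(✓)  1-10  10-0  100-  11-1(✓)  111-(✓)
size-2^2 implicants → --01  -1-1  -11-  01--
Unchecked terms (primes): --01, -1-1, -11-, 01--, 1-10, 10-0, 100-

1-10, 10-0, 100-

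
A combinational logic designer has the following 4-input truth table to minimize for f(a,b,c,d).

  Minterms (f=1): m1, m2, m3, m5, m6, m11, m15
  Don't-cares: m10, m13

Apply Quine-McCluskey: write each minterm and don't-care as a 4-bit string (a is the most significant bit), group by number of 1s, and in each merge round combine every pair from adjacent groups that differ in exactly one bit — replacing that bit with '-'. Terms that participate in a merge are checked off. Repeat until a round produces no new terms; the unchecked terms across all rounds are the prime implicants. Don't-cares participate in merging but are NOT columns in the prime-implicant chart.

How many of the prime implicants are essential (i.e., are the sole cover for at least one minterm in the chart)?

1

size-2^0 implicants → 0001(✓)  0010(✓)  0011(✓)  0101(✓)  0110(✓)  1010(✓)  1011(✓)  1101(✓)  1111(✓)
size-2^1 implicants → -010(✓)  -011(✓)  -101  0-01  0-10  00-1  001-(✓)  1-11  101-(✓)  11-1
size-2^2 implicants → -01-
Unchecked terms (primes): -01-, -101, 0-01, 0-10, 00-1, 1-11, 11-1
Minterm coverage:
  m1 ⊆ 0-01,00-1
  m2 ⊆ -01-,0-10
  m3 ⊆ -01-,00-1
  m5 ⊆ -101,0-01
  m6 ⊆ 0-10 [E]
  m11 ⊆ -01-,1-11
  m15 ⊆ 1-11,11-1
E = {0-10}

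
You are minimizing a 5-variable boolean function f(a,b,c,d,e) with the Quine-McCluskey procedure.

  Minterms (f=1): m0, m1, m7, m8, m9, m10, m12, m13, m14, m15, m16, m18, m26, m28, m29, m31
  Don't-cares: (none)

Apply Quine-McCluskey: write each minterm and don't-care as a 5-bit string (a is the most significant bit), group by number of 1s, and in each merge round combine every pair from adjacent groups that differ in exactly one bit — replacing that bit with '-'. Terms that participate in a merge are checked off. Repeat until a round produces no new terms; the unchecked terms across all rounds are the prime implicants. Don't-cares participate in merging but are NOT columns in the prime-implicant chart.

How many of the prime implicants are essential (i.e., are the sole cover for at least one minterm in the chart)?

4

size-2^0 implicants → 00000(✓)  00001(✓)  00111(✓)  01000(✓)  01001(✓)  01010(✓)  01100(✓)  01101(✓)  01110(✓)  01111(✓)  10000(✓)  10010(✓)  11010(✓)  11100(✓)  11101(✓)  11111(✓)
size-2^1 implicants → -0000  -1010  -1100(✓)  -1101(✓)  -1111(✓)  0-000(✓)  0-001(✓)  0-111  0000-(✓)  01-00(✓)  01-01(✓)  01-10(✓)  010-0(✓)  0100-(✓)  011-0(✓)  011-1(✓)  0110-(✓)  0111-(✓)  1-010  100-0  111-1(✓)  1110-(✓)
size-2^2 implicants → -11-1  -110-  0-00-  01--0  01-0-  011--
Unchecked terms (primes): -0000, -1010, -11-1, -110-, 0-00-, 0-111, 01--0, 01-0-, 011--, 1-010, 100-0
Minterm coverage:
  m0 ⊆ -0000,0-00-
  m1 ⊆ 0-00- [E]
  m7 ⊆ 0-111 [E]
  m8 ⊆ 0-00-,01--0,01-0-
  m9 ⊆ 0-00-,01-0-
  m10 ⊆ -1010,01--0
  m12 ⊆ -110-,01--0,01-0-,011--
  m13 ⊆ -11-1,-110-,01-0-,011--
  m14 ⊆ 01--0,011--
  m15 ⊆ -11-1,0-111,011--
  m16 ⊆ -0000,100-0
  m18 ⊆ 1-010,100-0
  m26 ⊆ -1010,1-010
  m28 ⊆ -110- [E]
  m29 ⊆ -11-1,-110-
  m31 ⊆ -11-1 [E]
E = {-11-1, -110-, 0-00-, 0-111}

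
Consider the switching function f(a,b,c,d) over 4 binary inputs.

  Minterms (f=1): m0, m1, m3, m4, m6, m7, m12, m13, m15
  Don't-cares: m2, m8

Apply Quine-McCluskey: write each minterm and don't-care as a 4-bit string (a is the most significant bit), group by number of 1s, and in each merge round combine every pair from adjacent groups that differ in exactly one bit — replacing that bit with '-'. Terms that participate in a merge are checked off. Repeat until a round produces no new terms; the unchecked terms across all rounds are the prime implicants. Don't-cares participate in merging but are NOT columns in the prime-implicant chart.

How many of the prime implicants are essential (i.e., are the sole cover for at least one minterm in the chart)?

[col 0] 0000*, 0001*, 0010*, 0011*, 0100*, 0110*, 0111*, 1000*, 1100*, 1101*, 1111*
[col 1] -000*, -100*, -111, 0-00*, 0-10*, 0-11*, 00-0*, 00-1*, 000-*, 001-*, 01-0*, 011-*, 1-00*, 11-1, 110-
[col 2] --00, 0--0, 0-1-, 00--
Prime implicants: --00, -111, 0--0, 0-1-, 00--, 11-1, 110-
PI chart (minterm → PIs covering it):
  0 | --00,0--0,00--
  1 | 00--  (sole → essential)
  3 | 0-1-,00--
  4 | --00,0--0
  6 | 0--0,0-1-
  7 | -111,0-1-
  12 | --00,110-
  13 | 11-1,110-
  15 | -111,11-1
Essential prime implicants: 00--

1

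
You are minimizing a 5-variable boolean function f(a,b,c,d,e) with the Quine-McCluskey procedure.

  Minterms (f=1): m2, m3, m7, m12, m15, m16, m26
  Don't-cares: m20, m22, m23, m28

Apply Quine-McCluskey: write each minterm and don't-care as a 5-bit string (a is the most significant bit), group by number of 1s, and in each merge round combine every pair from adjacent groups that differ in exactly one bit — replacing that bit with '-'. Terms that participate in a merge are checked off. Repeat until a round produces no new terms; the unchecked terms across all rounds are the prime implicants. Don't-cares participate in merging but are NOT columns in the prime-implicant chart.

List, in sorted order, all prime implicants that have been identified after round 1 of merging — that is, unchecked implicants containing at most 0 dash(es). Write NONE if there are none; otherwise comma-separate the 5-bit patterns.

[col 0] 00010*, 00011*, 00111*, 01100*, 01111*, 10000*, 10100*, 10110*, 10111*, 11010, 11100*
[col 1] -0111, -1100, 0-111, 00-11, 0001-, 1-100, 10-00, 101-0, 1011-
Prime implicants: -0111, -1100, 0-111, 00-11, 0001-, 1-100, 10-00, 101-0, 1011-, 11010

11010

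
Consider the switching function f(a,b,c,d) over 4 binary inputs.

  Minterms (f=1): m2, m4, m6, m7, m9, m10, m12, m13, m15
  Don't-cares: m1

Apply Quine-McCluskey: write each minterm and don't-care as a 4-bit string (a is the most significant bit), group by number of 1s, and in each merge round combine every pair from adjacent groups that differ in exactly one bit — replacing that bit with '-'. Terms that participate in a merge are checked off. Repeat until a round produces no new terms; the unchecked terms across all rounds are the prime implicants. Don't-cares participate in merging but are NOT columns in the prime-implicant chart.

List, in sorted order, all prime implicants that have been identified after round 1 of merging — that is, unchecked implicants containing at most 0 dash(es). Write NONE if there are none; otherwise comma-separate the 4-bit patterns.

NONE

size-2^0 implicants → 0001(✓)  0010(✓)  0100(✓)  0110(✓)  0111(✓)  1001(✓)  1010(✓)  1100(✓)  1101(✓)  1111(✓)
size-2^1 implicants → -001  -010  -100  -111  0-10  01-0  011-  1-01  11-1  110-
Unchecked terms (primes): -001, -010, -100, -111, 0-10, 01-0, 011-, 1-01, 11-1, 110-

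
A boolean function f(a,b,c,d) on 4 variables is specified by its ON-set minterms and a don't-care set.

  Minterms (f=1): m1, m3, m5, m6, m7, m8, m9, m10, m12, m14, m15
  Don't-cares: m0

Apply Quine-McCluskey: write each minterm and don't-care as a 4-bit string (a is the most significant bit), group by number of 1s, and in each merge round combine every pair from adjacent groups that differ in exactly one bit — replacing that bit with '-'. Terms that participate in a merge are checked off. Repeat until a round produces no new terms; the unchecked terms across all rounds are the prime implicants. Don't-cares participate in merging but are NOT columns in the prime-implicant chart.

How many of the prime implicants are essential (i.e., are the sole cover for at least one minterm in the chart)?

4

Round 0: 0000✓ 0001✓ 0011✓ 0101✓ 0110✓ 0111✓ 1000✓ 1001✓ 1010✓ 1100✓ 1110✓ 1111✓
Round 1: -000✓ -001✓ -110✓ -111✓ 0-01✓ 0-11✓ 00-1✓ 000-✓ 01-1✓ 011-✓ 1-00✓ 1-10✓ 10-0✓ 100-✓ 11-0✓ 111-✓
Round 2: -00- -11- 0--1 1--0
PIs = {-00-, -11-, 0--1, 1--0}
Coverage chart:
  m1: -00-,0--1
  m3: 0--1 ←essential
  m5: 0--1 ←essential
  m6: -11- ←essential
  m7: -11-,0--1
  m8: -00-,1--0
  m9: -00- ←essential
  m10: 1--0 ←essential
  m12: 1--0 ←essential
  m14: -11-,1--0
  m15: -11- ←essential
Essential: -00-, -11-, 0--1, 1--0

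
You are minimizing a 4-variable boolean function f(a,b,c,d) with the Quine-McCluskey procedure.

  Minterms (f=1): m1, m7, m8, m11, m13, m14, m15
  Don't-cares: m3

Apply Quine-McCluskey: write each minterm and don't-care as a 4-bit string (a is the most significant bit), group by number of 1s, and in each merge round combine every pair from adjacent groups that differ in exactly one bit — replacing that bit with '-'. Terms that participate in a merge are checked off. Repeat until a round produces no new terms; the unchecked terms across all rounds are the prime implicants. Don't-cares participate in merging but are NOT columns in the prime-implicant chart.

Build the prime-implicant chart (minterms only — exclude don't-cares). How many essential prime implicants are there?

size-2^0 implicants → 0001(✓)  0011(✓)  0111(✓)  1000  1011(✓)  1101(✓)  1110(✓)  1111(✓)
size-2^1 implicants → -011(✓)  -111(✓)  0-11(✓)  00-1  1-11(✓)  11-1  111-
size-2^2 implicants → --11
Unchecked terms (primes): --11, 00-1, 1000, 11-1, 111-
Minterm coverage:
  m1 ⊆ 00-1 [E]
  m7 ⊆ --11 [E]
  m8 ⊆ 1000 [E]
  m11 ⊆ --11 [E]
  m13 ⊆ 11-1 [E]
  m14 ⊆ 111- [E]
  m15 ⊆ --11,11-1,111-
E = {--11, 00-1, 1000, 11-1, 111-}

5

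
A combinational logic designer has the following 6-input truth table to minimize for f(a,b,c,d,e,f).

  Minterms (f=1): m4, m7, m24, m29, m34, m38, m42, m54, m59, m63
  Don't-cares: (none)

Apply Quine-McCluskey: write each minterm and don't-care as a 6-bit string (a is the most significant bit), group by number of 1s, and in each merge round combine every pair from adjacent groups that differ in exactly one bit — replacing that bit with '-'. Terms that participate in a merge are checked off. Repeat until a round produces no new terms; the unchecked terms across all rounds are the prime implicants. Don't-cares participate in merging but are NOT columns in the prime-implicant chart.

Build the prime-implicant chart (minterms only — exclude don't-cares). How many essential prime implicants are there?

7

[col 0] 000100, 000111, 011000, 011101, 100010*, 100110*, 101010*, 110110*, 111011*, 111111*
[col 1] 1-0110, 10-010, 100-10, 111-11
Prime implicants: 000100, 000111, 011000, 011101, 1-0110, 10-010, 100-10, 111-11
PI chart (minterm → PIs covering it):
  4 | 000100  (sole → essential)
  7 | 000111  (sole → essential)
  24 | 011000  (sole → essential)
  29 | 011101  (sole → essential)
  34 | 10-010,100-10
  38 | 1-0110,100-10
  42 | 10-010  (sole → essential)
  54 | 1-0110  (sole → essential)
  59 | 111-11  (sole → essential)
  63 | 111-11  (sole → essential)
Essential prime implicants: 000100, 000111, 011000, 011101, 1-0110, 10-010, 111-11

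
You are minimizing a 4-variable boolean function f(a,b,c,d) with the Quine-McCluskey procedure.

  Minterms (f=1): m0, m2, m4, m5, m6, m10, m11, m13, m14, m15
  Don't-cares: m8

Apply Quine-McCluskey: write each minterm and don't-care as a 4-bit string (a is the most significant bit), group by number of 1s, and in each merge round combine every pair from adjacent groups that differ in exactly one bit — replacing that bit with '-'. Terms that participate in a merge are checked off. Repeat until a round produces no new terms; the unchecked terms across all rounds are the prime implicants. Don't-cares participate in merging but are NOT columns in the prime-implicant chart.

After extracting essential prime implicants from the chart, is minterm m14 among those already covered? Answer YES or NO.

YES

Round 0: 0000✓ 0010✓ 0100✓ 0101✓ 0110✓ 1000✓ 1010✓ 1011✓ 1101✓ 1110✓ 1111✓
Round 1: -000✓ -010✓ -101 -110✓ 0-00✓ 0-10✓ 00-0✓ 01-0✓ 010- 1-10✓ 1-11✓ 10-0✓ 101-✓ 11-1 111-✓
Round 2: --10 -0-0 0--0 1-1-
PIs = {--10, -0-0, -101, 0--0, 010-, 1-1-, 11-1}
Coverage chart:
  m0: -0-0,0--0
  m2: --10,-0-0,0--0
  m4: 0--0,010-
  m5: -101,010-
  m6: --10,0--0
  m10: --10,-0-0,1-1-
  m11: 1-1- ←essential
  m13: -101,11-1
  m14: --10,1-1-
  m15: 1-1-,11-1
Essential: 1-1-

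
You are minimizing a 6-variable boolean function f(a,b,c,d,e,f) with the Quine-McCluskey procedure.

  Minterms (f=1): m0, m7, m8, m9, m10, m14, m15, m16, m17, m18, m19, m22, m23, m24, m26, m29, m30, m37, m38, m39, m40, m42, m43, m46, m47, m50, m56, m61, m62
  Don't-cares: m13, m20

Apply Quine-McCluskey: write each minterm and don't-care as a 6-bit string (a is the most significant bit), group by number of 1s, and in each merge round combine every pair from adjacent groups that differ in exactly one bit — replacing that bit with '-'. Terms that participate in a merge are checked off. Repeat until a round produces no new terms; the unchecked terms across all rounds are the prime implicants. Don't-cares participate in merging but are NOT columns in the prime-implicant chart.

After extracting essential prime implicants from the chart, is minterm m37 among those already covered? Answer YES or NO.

YES

[col 0] 000000*, 000111*, 001000*, 001001*, 001010*, 001101*, 001110*, 001111*, 010000*, 010001*, 010010*, 010011*, 010100*, 010110*, 010111*, 011000*, 011010*, 011101*, 011110*, 100101*, 100110*, 100111*, 101000*, 101010*, 101011*, 101110*, 101111*, 110010*, 111000*, 111101*, 111110*
[col 1] -00111*, -01000*, -01010*, -01110*, -01111*, -10010, -11000*, -11101, -11110*, 0-0000*, 0-0111, 0-1000*, 0-1010*, 0-1101, 0-1110*, 00-000*, 00-111*, 001-01, 001-10*, 0010-0*, 00100-, 0011-1, 00111-*, 01-000*, 01-010*, 01-110*, 010-00*, 010-10*, 010-11*, 0100-0*, 0100-1*, 01000-*, 01001-*, 0101-0*, 01011-*, 011-10*, 0110-0*, 1-1000*, 1-1110*, 10-110*, 10-111*, 1001-1, 10011-*, 101-10*, 101-11*, 1010-0*, 10101-*, 10111-*
[col 2] --1000, --1110, -0-111, -01-10, -010-0, -0111-, 0--000, 0-1-10, 0-10-0, 01--10, 01-0-0, 010--0, 010-1-, 0100--, 10-11-, 101-1-
Prime implicants: --1000, --1110, -0-111, -01-10, -010-0, -0111-, -10010, -11101, 0--000, 0-0111, 0-1-10, 0-10-0, 0-1101, 001-01, 00100-, 0011-1, 01--10, 01-0-0, 010--0, 010-1-, 0100--, 10-11-, 1001-1, 101-1-
PI chart (minterm → PIs covering it):
  0 | 0--000  (sole → essential)
  7 | -0-111,0-0111
  8 | --1000,-010-0,0--000,0-10-0,00100-
  9 | 001-01,00100-
  10 | -01-10,-010-0,0-1-10,0-10-0
  14 | --1110,-01-10,-0111-,0-1-10
  15 | -0-111,-0111-,0011-1
  16 | 0--000,01-0-0,010--0,0100--
  17 | 0100--  (sole → essential)
  18 | -10010,01--10,01-0-0,010--0,010-1-,0100--
  19 | 010-1-,0100--
  22 | 01--10,010--0,010-1-
  23 | 0-0111,010-1-
  24 | --1000,0--000,0-10-0,01-0-0
  26 | 0-1-10,0-10-0,01--10,01-0-0
  29 | -11101,0-1101
  30 | --1110,0-1-10,01--10
  37 | 1001-1  (sole → essential)
  38 | 10-11-  (sole → essential)
  39 | -0-111,10-11-,1001-1
  40 | --1000,-010-0
  42 | -01-10,-010-0,101-1-
  43 | 101-1-  (sole → essential)
  46 | --1110,-01-10,-0111-,10-11-,101-1-
  47 | -0-111,-0111-,10-11-,101-1-
  50 | -10010  (sole → essential)
  56 | --1000  (sole → essential)
  61 | -11101  (sole → essential)
  62 | --1110  (sole → essential)
Essential prime implicants: --1000, --1110, -10010, -11101, 0--000, 0100--, 10-11-, 1001-1, 101-1-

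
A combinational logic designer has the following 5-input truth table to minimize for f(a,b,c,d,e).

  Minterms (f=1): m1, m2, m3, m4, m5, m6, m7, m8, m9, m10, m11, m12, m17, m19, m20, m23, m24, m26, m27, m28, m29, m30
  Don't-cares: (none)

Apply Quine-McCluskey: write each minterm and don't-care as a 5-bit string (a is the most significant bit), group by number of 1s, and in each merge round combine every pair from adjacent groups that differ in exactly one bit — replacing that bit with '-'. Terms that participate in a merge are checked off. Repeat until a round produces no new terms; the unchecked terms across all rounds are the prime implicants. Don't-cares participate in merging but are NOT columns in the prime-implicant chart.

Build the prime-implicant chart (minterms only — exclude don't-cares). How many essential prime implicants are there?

Round 0: 00001✓ 00010✓ 00011✓ 00100✓ 00101✓ 00110✓ 00111✓ 01000✓ 01001✓ 01010✓ 01011✓ 01100✓ 10001✓ 10011✓ 10100✓ 10111✓ 11000✓ 11010✓ 11011✓ 11100✓ 11101✓ 11110✓
Round 1: -0001✓ -0011✓ -0100✓ -0111✓ -1000✓ -1010✓ -1011✓ -1100✓ 0-001✓ 0-010✓ 0-011✓ 0-100✓ 00-01✓ 00-10✓ 00-11✓ 000-1✓ 0001-✓ 001-0✓ 001-1✓ 0010-✓ 0011-✓ 01-00✓ 010-0✓ 010-1✓ 0100-✓ 0101-✓ 1-011✓ 1-100✓ 10-11✓ 100-1✓ 11-00✓ 11-10✓ 110-0✓ 1101-✓ 111-0✓ 1110-
Round 2: --011 --100 -0-11 -00-1 -1-00 -10-0 -101- 0-0-1 0-01- 00--1 00-1- 001-- 010-- 11--0
PIs = {--011, --100, -0-11, -00-1, -1-00, -10-0, -101-, 0-0-1, 0-01-, 00--1, 00-1-, 001--, 010--, 11--0, 1110-}
Coverage chart:
  m1: -00-1,0-0-1,00--1
  m2: 0-01-,00-1-
  m3: --011,-0-11,-00-1,0-0-1,0-01-,00--1,00-1-
  m4: --100,001--
  m5: 00--1,001--
  m6: 00-1-,001--
  m7: -0-11,00--1,00-1-,001--
  m8: -1-00,-10-0,010--
  m9: 0-0-1,010--
  m10: -10-0,-101-,0-01-,010--
  m11: --011,-101-,0-0-1,0-01-,010--
  m12: --100,-1-00
  m17: -00-1 ←essential
  m19: --011,-0-11,-00-1
  m20: --100 ←essential
  m23: -0-11 ←essential
  m24: -1-00,-10-0,11--0
  m26: -10-0,-101-,11--0
  m27: --011,-101-
  m28: --100,-1-00,11--0,1110-
  m29: 1110- ←essential
  m30: 11--0 ←essential
Essential: --100, -0-11, -00-1, 11--0, 1110-

5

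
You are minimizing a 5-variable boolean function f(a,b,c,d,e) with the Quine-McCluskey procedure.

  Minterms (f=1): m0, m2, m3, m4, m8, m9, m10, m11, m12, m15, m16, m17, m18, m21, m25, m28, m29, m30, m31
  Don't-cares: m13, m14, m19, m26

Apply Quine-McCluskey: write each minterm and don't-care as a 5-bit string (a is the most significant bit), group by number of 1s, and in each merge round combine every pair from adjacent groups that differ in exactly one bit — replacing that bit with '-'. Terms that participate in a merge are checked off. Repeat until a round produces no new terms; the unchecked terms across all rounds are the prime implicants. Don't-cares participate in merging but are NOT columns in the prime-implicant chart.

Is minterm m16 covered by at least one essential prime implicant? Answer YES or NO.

Round 0: 00000✓ 00010✓ 00011✓ 00100✓ 01000✓ 01001✓ 01010✓ 01011✓ 01100✓ 01101✓ 01110✓ 01111✓ 10000✓ 10001✓ 10010✓ 10011✓ 10101✓ 11001✓ 11010✓ 11100✓ 11101✓ 11110✓ 11111✓
Round 1: -0000✓ -0010✓ -0011✓ -1001✓ -1010✓ -1100✓ -1101✓ -1110✓ -1111✓ 0-000✓ 0-010✓ 0-011✓ 0-100✓ 00-00✓ 000-0✓ 0001-✓ 01-00✓ 01-01✓ 01-10✓ 01-11✓ 010-0✓ 010-1✓ 0100-✓ 0101-✓ 011-0✓ 011-1✓ 0110-✓ 0111-✓ 1-001✓ 1-010✓ 1-101✓ 10-01✓ 100-0✓ 100-1✓ 1000-✓ 1001-✓ 11-01✓ 11-10✓ 111-0✓ 111-1✓ 1110-✓ 1111-✓
Round 2: --010 -00-0 -001- -1-01 -1-10 -11-0✓ -11-1✓ -110-✓ -111-✓ 0--00 0-0-0 0-01- 01--0✓ 01--1✓ 01-0-✓ 01-1-✓ 010--✓ 011--✓ 1--01 100-- 111--✓
Round 3: -11-- 01---
PIs = {--010, -00-0, -001-, -1-01, -1-10, -11--, 0--00, 0-0-0, 0-01-, 01---, 1--01, 100--}
Coverage chart:
  m0: -00-0,0--00,0-0-0
  m2: --010,-00-0,-001-,0-0-0,0-01-
  m3: -001-,0-01-
  m4: 0--00 ←essential
  m8: 0--00,0-0-0,01---
  m9: -1-01,01---
  m10: --010,-1-10,0-0-0,0-01-,01---
  m11: 0-01-,01---
  m12: -11--,0--00,01---
  m15: -11--,01---
  m16: -00-0,100--
  m17: 1--01,100--
  m18: --010,-00-0,-001-,100--
  m21: 1--01 ←essential
  m25: -1-01,1--01
  m28: -11-- ←essential
  m29: -1-01,-11--,1--01
  m30: -1-10,-11--
  m31: -11-- ←essential
Essential: -11--, 0--00, 1--01

NO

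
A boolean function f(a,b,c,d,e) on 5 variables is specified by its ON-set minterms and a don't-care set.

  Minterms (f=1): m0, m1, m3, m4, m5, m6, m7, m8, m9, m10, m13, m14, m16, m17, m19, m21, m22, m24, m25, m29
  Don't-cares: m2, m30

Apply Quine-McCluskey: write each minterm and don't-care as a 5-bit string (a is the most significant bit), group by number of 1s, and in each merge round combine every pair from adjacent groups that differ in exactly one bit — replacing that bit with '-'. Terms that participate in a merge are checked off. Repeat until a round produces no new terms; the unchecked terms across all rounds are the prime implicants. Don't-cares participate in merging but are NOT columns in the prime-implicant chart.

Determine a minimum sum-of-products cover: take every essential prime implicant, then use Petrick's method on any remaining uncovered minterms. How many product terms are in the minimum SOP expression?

[col 0] 00000*, 00001*, 00010*, 00011*, 00100*, 00101*, 00110*, 00111*, 01000*, 01001*, 01010*, 01101*, 01110*, 10000*, 10001*, 10011*, 10101*, 10110*, 11000*, 11001*, 11101*, 11110*
[col 1] -0000*, -0001*, -0011*, -0101*, -0110*, -1000*, -1001*, -1101*, -1110*, 0-000*, 0-001*, 0-010*, 0-101*, 0-110*, 00-00*, 00-01*, 00-10*, 00-11*, 000-0*, 000-1*, 0000-*, 0001-*, 001-0*, 001-1*, 0010-*, 0011-*, 01-01*, 01-10*, 010-0*, 0100-*, 1-000*, 1-001*, 1-101*, 1-110*, 10-01*, 100-1*, 1000-*, 11-01*, 1100-*
[col 2] --000*, --001*, --101*, --110, -0-01*, -00-1, -000-*, -1-01*, -100-*, 0--01*, 0--10, 0-0-0, 0-00-*, 00--0*, 00--1*, 00-0-*, 00-1-*, 000--*, 001--*, 1--01*, 1-00-*
[col 3] ---01, --00-, 00---
Prime implicants: ---01, --00-, --110, -00-1, 0--10, 0-0-0, 00---
PI chart (minterm → PIs covering it):
  0 | --00-,0-0-0,00---
  1 | ---01,--00-,-00-1,00---
  3 | -00-1,00---
  4 | 00---  (sole → essential)
  5 | ---01,00---
  6 | --110,0--10,00---
  7 | 00---  (sole → essential)
  8 | --00-,0-0-0
  9 | ---01,--00-
  10 | 0--10,0-0-0
  13 | ---01  (sole → essential)
  14 | --110,0--10
  16 | --00-  (sole → essential)
  17 | ---01,--00-,-00-1
  19 | -00-1  (sole → essential)
  21 | ---01  (sole → essential)
  22 | --110  (sole → essential)
  24 | --00-  (sole → essential)
  25 | ---01,--00-
  29 | ---01  (sole → essential)
Essential prime implicants: ---01, --00-, --110, -00-1, 00---
Petrick residual → 0--10
Minimum SOP uses 6 PIs: d'e + c'd' + cde' + b'c'e + a'de' + a'b'

6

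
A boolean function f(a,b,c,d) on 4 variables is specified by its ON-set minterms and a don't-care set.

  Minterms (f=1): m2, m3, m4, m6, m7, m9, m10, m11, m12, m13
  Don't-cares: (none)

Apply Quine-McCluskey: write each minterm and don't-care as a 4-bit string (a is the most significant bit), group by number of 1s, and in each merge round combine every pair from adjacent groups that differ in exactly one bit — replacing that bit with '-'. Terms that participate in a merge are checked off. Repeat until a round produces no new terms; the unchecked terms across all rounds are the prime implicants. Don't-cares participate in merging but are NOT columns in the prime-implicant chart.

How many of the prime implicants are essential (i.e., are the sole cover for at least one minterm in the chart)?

size-2^0 implicants → 0010(✓)  0011(✓)  0100(✓)  0110(✓)  0111(✓)  1001(✓)  1010(✓)  1011(✓)  1100(✓)  1101(✓)
size-2^1 implicants → -010(✓)  -011(✓)  -100  0-10(✓)  0-11(✓)  001-(✓)  01-0  011-(✓)  1-01  10-1  101-(✓)  110-
size-2^2 implicants → -01-  0-1-
Unchecked terms (primes): -01-, -100, 0-1-, 01-0, 1-01, 10-1, 110-
Minterm coverage:
  m2 ⊆ -01-,0-1-
  m3 ⊆ -01-,0-1-
  m4 ⊆ -100,01-0
  m6 ⊆ 0-1-,01-0
  m7 ⊆ 0-1- [E]
  m9 ⊆ 1-01,10-1
  m10 ⊆ -01- [E]
  m11 ⊆ -01-,10-1
  m12 ⊆ -100,110-
  m13 ⊆ 1-01,110-
E = {-01-, 0-1-}

2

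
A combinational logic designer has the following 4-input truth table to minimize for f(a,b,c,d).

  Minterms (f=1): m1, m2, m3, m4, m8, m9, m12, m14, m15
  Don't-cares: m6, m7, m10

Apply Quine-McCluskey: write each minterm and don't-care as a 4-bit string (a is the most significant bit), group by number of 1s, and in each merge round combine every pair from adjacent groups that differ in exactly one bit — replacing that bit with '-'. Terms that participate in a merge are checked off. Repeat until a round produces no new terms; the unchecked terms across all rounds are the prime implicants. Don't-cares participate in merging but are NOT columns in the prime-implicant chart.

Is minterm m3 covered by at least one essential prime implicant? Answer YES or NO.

NO

size-2^0 implicants → 0001(✓)  0010(✓)  0011(✓)  0100(✓)  0110(✓)  0111(✓)  1000(✓)  1001(✓)  1010(✓)  1100(✓)  1110(✓)  1111(✓)
size-2^1 implicants → -001  -010(✓)  -100(✓)  -110(✓)  -111(✓)  0-10(✓)  0-11(✓)  00-1  001-(✓)  01-0(✓)  011-(✓)  1-00(✓)  1-10(✓)  10-0(✓)  100-  11-0(✓)  111-(✓)
size-2^2 implicants → --10  -1-0  -11-  0-1-  1--0
Unchecked terms (primes): --10, -001, -1-0, -11-, 0-1-, 00-1, 1--0, 100-
Minterm coverage:
  m1 ⊆ -001,00-1
  m2 ⊆ --10,0-1-
  m3 ⊆ 0-1-,00-1
  m4 ⊆ -1-0 [E]
  m8 ⊆ 1--0,100-
  m9 ⊆ -001,100-
  m12 ⊆ -1-0,1--0
  m14 ⊆ --10,-1-0,-11-,1--0
  m15 ⊆ -11- [E]
E = {-1-0, -11-}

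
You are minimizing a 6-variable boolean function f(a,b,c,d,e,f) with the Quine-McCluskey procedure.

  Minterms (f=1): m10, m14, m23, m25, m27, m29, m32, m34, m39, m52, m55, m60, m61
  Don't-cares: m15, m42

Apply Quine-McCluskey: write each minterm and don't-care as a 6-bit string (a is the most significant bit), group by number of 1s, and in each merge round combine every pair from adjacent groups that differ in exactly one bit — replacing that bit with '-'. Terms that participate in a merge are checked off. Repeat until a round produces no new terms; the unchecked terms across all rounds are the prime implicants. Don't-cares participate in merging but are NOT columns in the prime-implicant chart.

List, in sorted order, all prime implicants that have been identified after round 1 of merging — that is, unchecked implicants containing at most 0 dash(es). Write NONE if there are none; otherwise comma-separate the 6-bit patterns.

NONE

size-2^0 implicants → 001010(✓)  001110(✓)  001111(✓)  010111(✓)  011001(✓)  011011(✓)  011101(✓)  100000(✓)  100010(✓)  100111(✓)  101010(✓)  110100(✓)  110111(✓)  111100(✓)  111101(✓)
size-2^1 implicants → -01010  -10111  -11101  001-10  00111-  011-01  0110-1  1-0111  10-010  1000-0  11-100  11110-
Unchecked terms (primes): -01010, -10111, -11101, 001-10, 00111-, 011-01, 0110-1, 1-0111, 10-010, 1000-0, 11-100, 11110-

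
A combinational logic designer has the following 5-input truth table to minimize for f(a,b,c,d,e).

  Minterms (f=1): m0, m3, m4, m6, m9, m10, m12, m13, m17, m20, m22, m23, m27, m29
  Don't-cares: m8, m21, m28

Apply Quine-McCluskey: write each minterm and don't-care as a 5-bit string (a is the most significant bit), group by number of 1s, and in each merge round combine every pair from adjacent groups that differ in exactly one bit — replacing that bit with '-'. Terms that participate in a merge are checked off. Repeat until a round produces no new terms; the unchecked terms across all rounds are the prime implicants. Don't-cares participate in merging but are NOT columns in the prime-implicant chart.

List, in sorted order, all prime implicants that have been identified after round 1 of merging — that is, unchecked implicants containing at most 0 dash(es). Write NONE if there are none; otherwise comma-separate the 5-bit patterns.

Round 0: 00000✓ 00011 00100✓ 00110✓ 01000✓ 01001✓ 01010✓ 01100✓ 01101✓ 10001✓ 10100✓ 10101✓ 10110✓ 10111✓ 11011 11100✓ 11101✓
Round 1: -0100✓ -0110✓ -1100✓ -1101✓ 0-000✓ 0-100✓ 00-00✓ 001-0✓ 01-00✓ 01-01✓ 010-0 0100-✓ 0110-✓ 1-100✓ 1-101✓ 10-01 101-0✓ 101-1✓ 1010-✓ 1011-✓ 1110-✓
Round 2: --100 -01-0 -110- 0--00 01-0- 1-10- 101--
PIs = {--100, -01-0, -110-, 0--00, 00011, 01-0-, 010-0, 1-10-, 10-01, 101--, 11011}

00011, 11011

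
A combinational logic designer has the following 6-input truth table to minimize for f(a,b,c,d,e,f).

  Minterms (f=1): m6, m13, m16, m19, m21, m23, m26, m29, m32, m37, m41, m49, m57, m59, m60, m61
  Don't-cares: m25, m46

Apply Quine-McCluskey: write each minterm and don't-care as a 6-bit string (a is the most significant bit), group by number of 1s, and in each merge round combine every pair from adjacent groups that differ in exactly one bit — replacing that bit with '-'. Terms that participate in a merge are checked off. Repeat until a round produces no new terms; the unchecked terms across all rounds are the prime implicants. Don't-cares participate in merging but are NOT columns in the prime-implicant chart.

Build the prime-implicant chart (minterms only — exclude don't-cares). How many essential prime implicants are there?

11

Round 0: 000110 001101✓ 010000 010011✓ 010101✓ 010111✓ 011001✓ 011010 011101✓ 100000 100101 101001✓ 101110 110001✓ 111001✓ 111011✓ 111100✓ 111101✓
Round 1: -11001✓ -11101✓ 0-1101 01-101 010-11 0101-1 011-01✓ 1-1001 11-001 111-01✓ 1110-1 11110-
Round 2: -11-01
PIs = {-11-01, 0-1101, 000110, 01-101, 010-11, 010000, 0101-1, 011010, 1-1001, 100000, 100101, 101110, 11-001, 1110-1, 11110-}
Coverage chart:
  m6: 000110 ←essential
  m13: 0-1101 ←essential
  m16: 010000 ←essential
  m19: 010-11 ←essential
  m21: 01-101,0101-1
  m23: 010-11,0101-1
  m26: 011010 ←essential
  m29: -11-01,0-1101,01-101
  m32: 100000 ←essential
  m37: 100101 ←essential
  m41: 1-1001 ←essential
  m49: 11-001 ←essential
  m57: -11-01,1-1001,11-001,1110-1
  m59: 1110-1 ←essential
  m60: 11110- ←essential
  m61: -11-01,11110-
Essential: 0-1101, 000110, 010-11, 010000, 011010, 1-1001, 100000, 100101, 11-001, 1110-1, 11110-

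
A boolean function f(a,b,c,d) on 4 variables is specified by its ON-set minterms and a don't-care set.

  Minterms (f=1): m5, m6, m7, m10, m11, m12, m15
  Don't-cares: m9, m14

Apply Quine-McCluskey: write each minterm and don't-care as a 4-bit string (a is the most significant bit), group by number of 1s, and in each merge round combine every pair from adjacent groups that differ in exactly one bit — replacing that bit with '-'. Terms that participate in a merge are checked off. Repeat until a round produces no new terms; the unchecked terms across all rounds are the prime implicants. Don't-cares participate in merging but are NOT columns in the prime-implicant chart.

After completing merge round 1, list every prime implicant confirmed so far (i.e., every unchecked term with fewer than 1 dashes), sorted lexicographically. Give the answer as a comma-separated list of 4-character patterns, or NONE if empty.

size-2^0 implicants → 0101(✓)  0110(✓)  0111(✓)  1001(✓)  1010(✓)  1011(✓)  1100(✓)  1110(✓)  1111(✓)
size-2^1 implicants → -110(✓)  -111(✓)  01-1  011-(✓)  1-10(✓)  1-11(✓)  10-1  101-(✓)  11-0  111-(✓)
size-2^2 implicants → -11-  1-1-
Unchecked terms (primes): -11-, 01-1, 1-1-, 10-1, 11-0

NONE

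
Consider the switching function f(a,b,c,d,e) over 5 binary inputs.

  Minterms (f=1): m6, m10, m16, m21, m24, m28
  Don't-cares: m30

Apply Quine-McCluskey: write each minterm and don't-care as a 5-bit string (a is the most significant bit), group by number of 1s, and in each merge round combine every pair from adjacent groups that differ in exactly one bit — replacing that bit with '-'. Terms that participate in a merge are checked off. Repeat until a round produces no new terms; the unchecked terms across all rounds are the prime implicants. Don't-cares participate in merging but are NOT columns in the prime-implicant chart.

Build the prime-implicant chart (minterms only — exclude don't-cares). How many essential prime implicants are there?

4

Round 0: 00110 01010 10000✓ 10101 11000✓ 11100✓ 11110✓
Round 1: 1-000 11-00 111-0
PIs = {00110, 01010, 1-000, 10101, 11-00, 111-0}
Coverage chart:
  m6: 00110 ←essential
  m10: 01010 ←essential
  m16: 1-000 ←essential
  m21: 10101 ←essential
  m24: 1-000,11-00
  m28: 11-00,111-0
Essential: 00110, 01010, 1-000, 10101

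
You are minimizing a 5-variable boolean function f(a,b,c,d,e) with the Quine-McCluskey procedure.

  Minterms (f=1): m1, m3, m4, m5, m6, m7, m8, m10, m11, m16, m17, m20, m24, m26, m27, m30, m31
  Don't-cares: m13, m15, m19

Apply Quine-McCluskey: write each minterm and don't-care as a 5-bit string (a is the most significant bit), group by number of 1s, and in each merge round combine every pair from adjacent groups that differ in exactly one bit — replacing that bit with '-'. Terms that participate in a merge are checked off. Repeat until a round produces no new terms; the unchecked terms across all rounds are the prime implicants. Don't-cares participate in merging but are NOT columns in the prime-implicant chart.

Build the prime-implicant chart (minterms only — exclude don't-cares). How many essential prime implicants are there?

[col 0] 00001*, 00011*, 00100*, 00101*, 00110*, 00111*, 01000*, 01010*, 01011*, 01101*, 01111*, 10000*, 10001*, 10011*, 10100*, 11000*, 11010*, 11011*, 11110*, 11111*
[col 1] -0001*, -0011*, -0100, -1000*, -1010*, -1011*, -1111*, 0-011*, 0-101*, 0-111*, 00-01*, 00-11*, 000-1*, 001-0*, 001-1*, 0010-*, 0011-*, 01-11*, 010-0*, 0101-*, 011-1*, 1-000, 1-011*, 10-00, 100-1*, 1000-, 11-10*, 11-11*, 110-0*, 1101-*, 1111-*
[col 2] --011, -00-1, -1-11, -10-0, -101-, 0--11, 0-1-1, 00--1, 001--, 11-1-
Prime implicants: --011, -00-1, -0100, -1-11, -10-0, -101-, 0--11, 0-1-1, 00--1, 001--, 1-000, 10-00, 1000-, 11-1-
PI chart (minterm → PIs covering it):
  1 | -00-1,00--1
  3 | --011,-00-1,0--11,00--1
  4 | -0100,001--
  5 | 0-1-1,00--1,001--
  6 | 001--  (sole → essential)
  7 | 0--11,0-1-1,00--1,001--
  8 | -10-0  (sole → essential)
  10 | -10-0,-101-
  11 | --011,-1-11,-101-,0--11
  16 | 1-000,10-00,1000-
  17 | -00-1,1000-
  20 | -0100,10-00
  24 | -10-0,1-000
  26 | -10-0,-101-,11-1-
  27 | --011,-1-11,-101-,11-1-
  30 | 11-1-  (sole → essential)
  31 | -1-11,11-1-
Essential prime implicants: -10-0, 001--, 11-1-

3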